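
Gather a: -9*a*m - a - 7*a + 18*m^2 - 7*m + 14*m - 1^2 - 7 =a*(-9*m - 8) + 18*m^2 + 7*m - 8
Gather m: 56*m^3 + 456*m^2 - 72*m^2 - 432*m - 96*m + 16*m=56*m^3 + 384*m^2 - 512*m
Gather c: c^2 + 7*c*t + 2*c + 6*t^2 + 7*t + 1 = c^2 + c*(7*t + 2) + 6*t^2 + 7*t + 1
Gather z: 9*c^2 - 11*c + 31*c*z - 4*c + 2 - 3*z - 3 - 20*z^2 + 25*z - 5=9*c^2 - 15*c - 20*z^2 + z*(31*c + 22) - 6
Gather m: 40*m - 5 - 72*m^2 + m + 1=-72*m^2 + 41*m - 4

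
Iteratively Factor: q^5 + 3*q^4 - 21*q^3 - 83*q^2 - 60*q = (q)*(q^4 + 3*q^3 - 21*q^2 - 83*q - 60) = q*(q + 1)*(q^3 + 2*q^2 - 23*q - 60) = q*(q + 1)*(q + 4)*(q^2 - 2*q - 15) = q*(q - 5)*(q + 1)*(q + 4)*(q + 3)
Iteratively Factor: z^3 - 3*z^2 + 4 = (z - 2)*(z^2 - z - 2) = (z - 2)^2*(z + 1)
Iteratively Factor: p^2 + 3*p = (p)*(p + 3)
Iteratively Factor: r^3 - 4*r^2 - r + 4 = (r + 1)*(r^2 - 5*r + 4) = (r - 1)*(r + 1)*(r - 4)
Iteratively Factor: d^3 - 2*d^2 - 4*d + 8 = (d + 2)*(d^2 - 4*d + 4) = (d - 2)*(d + 2)*(d - 2)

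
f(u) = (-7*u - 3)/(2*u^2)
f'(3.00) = 0.50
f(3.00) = -1.33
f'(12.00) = 0.03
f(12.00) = -0.30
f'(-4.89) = 0.12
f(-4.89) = 0.65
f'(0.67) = 17.77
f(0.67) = -8.57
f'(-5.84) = 0.09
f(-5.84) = 0.56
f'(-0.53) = -7.69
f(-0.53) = 1.26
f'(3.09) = 0.47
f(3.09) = -1.29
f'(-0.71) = -1.44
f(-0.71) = 1.95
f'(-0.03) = -107222.22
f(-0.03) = -1550.00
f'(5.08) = 0.16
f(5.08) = -0.75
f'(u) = -7/(2*u^2) - (-7*u - 3)/u^3 = (7*u + 6)/(2*u^3)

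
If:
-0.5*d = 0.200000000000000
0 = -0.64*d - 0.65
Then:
No Solution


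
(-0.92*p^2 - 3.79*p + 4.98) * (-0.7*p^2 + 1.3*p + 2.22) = 0.644*p^4 + 1.457*p^3 - 10.4554*p^2 - 1.9398*p + 11.0556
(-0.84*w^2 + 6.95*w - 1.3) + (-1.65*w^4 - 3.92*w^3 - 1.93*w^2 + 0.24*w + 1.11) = -1.65*w^4 - 3.92*w^3 - 2.77*w^2 + 7.19*w - 0.19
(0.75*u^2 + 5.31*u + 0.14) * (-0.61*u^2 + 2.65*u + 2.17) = -0.4575*u^4 - 1.2516*u^3 + 15.6136*u^2 + 11.8937*u + 0.3038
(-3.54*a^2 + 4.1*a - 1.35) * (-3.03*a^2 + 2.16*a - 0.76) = 10.7262*a^4 - 20.0694*a^3 + 15.6369*a^2 - 6.032*a + 1.026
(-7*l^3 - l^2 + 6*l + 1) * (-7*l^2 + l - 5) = 49*l^5 - 8*l^3 + 4*l^2 - 29*l - 5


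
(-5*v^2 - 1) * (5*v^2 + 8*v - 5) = -25*v^4 - 40*v^3 + 20*v^2 - 8*v + 5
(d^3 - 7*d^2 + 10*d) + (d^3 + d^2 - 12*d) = 2*d^3 - 6*d^2 - 2*d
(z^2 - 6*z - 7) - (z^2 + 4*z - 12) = 5 - 10*z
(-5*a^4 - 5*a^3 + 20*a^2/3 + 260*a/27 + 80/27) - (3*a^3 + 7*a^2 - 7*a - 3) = -5*a^4 - 8*a^3 - a^2/3 + 449*a/27 + 161/27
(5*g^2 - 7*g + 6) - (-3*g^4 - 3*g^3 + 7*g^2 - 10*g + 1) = 3*g^4 + 3*g^3 - 2*g^2 + 3*g + 5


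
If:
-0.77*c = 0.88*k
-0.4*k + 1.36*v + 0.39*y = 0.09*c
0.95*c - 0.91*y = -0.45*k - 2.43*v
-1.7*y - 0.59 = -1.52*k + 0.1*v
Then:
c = -0.42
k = 0.37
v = 0.09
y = -0.02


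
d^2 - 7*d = d*(d - 7)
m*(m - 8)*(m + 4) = m^3 - 4*m^2 - 32*m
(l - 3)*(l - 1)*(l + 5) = l^3 + l^2 - 17*l + 15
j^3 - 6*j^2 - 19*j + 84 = (j - 7)*(j - 3)*(j + 4)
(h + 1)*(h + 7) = h^2 + 8*h + 7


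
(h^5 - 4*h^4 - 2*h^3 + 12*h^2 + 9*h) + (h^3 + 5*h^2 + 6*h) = h^5 - 4*h^4 - h^3 + 17*h^2 + 15*h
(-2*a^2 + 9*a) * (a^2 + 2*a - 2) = -2*a^4 + 5*a^3 + 22*a^2 - 18*a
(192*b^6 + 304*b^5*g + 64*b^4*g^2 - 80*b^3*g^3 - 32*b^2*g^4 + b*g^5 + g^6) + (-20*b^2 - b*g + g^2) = 192*b^6 + 304*b^5*g + 64*b^4*g^2 - 80*b^3*g^3 - 32*b^2*g^4 - 20*b^2 + b*g^5 - b*g + g^6 + g^2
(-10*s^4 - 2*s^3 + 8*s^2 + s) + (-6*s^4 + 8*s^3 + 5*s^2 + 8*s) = -16*s^4 + 6*s^3 + 13*s^2 + 9*s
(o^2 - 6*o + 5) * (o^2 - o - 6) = o^4 - 7*o^3 + 5*o^2 + 31*o - 30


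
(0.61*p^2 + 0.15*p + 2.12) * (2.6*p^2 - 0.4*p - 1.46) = 1.586*p^4 + 0.146*p^3 + 4.5614*p^2 - 1.067*p - 3.0952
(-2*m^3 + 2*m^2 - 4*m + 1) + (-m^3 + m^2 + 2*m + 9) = -3*m^3 + 3*m^2 - 2*m + 10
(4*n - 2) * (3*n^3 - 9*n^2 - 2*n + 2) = 12*n^4 - 42*n^3 + 10*n^2 + 12*n - 4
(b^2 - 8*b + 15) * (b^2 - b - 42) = b^4 - 9*b^3 - 19*b^2 + 321*b - 630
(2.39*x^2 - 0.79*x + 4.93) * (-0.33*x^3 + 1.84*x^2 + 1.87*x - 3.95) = -0.7887*x^5 + 4.6583*x^4 + 1.3888*x^3 - 1.8466*x^2 + 12.3396*x - 19.4735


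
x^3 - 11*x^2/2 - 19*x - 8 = (x - 8)*(x + 1/2)*(x + 2)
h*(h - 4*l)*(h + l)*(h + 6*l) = h^4 + 3*h^3*l - 22*h^2*l^2 - 24*h*l^3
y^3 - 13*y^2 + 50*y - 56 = (y - 7)*(y - 4)*(y - 2)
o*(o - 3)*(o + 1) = o^3 - 2*o^2 - 3*o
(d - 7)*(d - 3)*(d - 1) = d^3 - 11*d^2 + 31*d - 21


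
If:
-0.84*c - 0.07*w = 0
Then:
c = -0.0833333333333333*w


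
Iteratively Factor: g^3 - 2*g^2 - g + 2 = (g + 1)*(g^2 - 3*g + 2) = (g - 2)*(g + 1)*(g - 1)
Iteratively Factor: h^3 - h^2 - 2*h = (h)*(h^2 - h - 2) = h*(h - 2)*(h + 1)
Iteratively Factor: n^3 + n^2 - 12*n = (n + 4)*(n^2 - 3*n) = n*(n + 4)*(n - 3)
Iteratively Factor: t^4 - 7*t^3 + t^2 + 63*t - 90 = (t + 3)*(t^3 - 10*t^2 + 31*t - 30) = (t - 2)*(t + 3)*(t^2 - 8*t + 15) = (t - 5)*(t - 2)*(t + 3)*(t - 3)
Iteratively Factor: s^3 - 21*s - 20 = (s + 4)*(s^2 - 4*s - 5) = (s - 5)*(s + 4)*(s + 1)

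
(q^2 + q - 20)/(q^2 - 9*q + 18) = (q^2 + q - 20)/(q^2 - 9*q + 18)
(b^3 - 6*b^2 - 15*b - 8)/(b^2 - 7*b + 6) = (b^3 - 6*b^2 - 15*b - 8)/(b^2 - 7*b + 6)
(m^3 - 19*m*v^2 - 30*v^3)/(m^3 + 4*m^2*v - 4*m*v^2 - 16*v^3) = (-m^2 + 2*m*v + 15*v^2)/(-m^2 - 2*m*v + 8*v^2)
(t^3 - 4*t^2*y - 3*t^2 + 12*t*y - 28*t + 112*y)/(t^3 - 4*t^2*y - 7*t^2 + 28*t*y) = (t + 4)/t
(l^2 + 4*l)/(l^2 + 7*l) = (l + 4)/(l + 7)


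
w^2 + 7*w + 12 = (w + 3)*(w + 4)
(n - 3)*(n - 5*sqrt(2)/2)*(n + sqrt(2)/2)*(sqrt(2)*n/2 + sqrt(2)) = sqrt(2)*n^4/2 - 2*n^3 - sqrt(2)*n^3/2 - 17*sqrt(2)*n^2/4 + 2*n^2 + 5*sqrt(2)*n/4 + 12*n + 15*sqrt(2)/2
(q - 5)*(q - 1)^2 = q^3 - 7*q^2 + 11*q - 5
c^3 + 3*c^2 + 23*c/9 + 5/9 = (c + 1/3)*(c + 1)*(c + 5/3)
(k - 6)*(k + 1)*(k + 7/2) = k^3 - 3*k^2/2 - 47*k/2 - 21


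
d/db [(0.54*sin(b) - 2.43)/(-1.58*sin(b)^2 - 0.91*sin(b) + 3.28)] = (0.8532*sin(b)^2 - 7.6788*sin(b) - 0.4401)*cos(b)/(2.4964*sin(b)^4 + 2.8756*sin(b)^3 - 9.5367*sin(b)^2 - 5.9696*sin(b) + 10.7584)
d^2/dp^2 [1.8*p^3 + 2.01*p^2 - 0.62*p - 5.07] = 10.8*p + 4.02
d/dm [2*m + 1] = 2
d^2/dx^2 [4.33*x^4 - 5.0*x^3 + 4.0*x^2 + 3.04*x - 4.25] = 51.96*x^2 - 30.0*x + 8.0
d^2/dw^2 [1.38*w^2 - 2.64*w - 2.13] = 2.76000000000000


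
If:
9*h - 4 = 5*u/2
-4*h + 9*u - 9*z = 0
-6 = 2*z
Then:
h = -63/142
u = -227/71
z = -3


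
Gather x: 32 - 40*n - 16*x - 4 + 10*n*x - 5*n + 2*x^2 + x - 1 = -45*n + 2*x^2 + x*(10*n - 15) + 27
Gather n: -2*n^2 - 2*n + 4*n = -2*n^2 + 2*n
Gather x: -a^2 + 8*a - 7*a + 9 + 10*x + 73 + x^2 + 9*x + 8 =-a^2 + a + x^2 + 19*x + 90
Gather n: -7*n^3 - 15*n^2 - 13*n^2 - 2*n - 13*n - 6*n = -7*n^3 - 28*n^2 - 21*n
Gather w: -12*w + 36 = 36 - 12*w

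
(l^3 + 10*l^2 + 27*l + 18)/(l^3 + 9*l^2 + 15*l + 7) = (l^2 + 9*l + 18)/(l^2 + 8*l + 7)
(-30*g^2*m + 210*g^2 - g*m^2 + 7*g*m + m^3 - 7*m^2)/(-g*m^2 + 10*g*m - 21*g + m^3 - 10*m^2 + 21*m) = (30*g^2 + g*m - m^2)/(g*m - 3*g - m^2 + 3*m)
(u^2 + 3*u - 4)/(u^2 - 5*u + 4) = (u + 4)/(u - 4)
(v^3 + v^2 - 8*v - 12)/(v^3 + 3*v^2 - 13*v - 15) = (v^2 + 4*v + 4)/(v^2 + 6*v + 5)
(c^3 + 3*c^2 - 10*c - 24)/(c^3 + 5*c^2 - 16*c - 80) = (c^2 - c - 6)/(c^2 + c - 20)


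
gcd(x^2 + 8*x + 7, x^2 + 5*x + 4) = x + 1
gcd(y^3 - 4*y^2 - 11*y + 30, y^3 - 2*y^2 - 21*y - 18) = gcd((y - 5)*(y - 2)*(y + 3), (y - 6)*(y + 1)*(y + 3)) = y + 3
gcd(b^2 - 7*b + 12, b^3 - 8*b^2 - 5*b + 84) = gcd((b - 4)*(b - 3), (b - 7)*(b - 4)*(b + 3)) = b - 4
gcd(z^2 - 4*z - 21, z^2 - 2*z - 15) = z + 3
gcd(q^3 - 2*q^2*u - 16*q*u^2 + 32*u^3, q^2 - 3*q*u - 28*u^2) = q + 4*u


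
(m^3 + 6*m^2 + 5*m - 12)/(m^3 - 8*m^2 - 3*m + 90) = (m^2 + 3*m - 4)/(m^2 - 11*m + 30)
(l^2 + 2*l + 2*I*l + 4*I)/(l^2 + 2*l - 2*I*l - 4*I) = (l + 2*I)/(l - 2*I)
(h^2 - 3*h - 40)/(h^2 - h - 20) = (-h^2 + 3*h + 40)/(-h^2 + h + 20)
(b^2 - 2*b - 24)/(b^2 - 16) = (b - 6)/(b - 4)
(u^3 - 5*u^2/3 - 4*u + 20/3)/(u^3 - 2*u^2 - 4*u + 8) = (u - 5/3)/(u - 2)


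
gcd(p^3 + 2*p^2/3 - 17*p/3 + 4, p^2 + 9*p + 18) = p + 3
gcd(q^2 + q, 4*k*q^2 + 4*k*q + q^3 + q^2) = q^2 + q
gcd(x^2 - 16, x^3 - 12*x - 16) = x - 4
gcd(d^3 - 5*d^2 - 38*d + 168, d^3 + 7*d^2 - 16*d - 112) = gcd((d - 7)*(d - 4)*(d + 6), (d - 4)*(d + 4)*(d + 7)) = d - 4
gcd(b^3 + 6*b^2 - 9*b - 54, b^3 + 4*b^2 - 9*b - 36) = b^2 - 9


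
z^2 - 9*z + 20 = (z - 5)*(z - 4)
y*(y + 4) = y^2 + 4*y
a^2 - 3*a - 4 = (a - 4)*(a + 1)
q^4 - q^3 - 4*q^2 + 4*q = q*(q - 2)*(q - 1)*(q + 2)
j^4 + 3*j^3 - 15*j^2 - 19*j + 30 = (j - 3)*(j - 1)*(j + 2)*(j + 5)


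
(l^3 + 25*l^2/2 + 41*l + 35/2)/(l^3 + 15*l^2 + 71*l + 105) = (l + 1/2)/(l + 3)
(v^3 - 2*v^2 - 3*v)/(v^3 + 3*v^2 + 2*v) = (v - 3)/(v + 2)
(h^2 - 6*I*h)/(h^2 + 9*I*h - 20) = h*(h - 6*I)/(h^2 + 9*I*h - 20)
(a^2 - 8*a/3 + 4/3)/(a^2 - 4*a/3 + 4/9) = 3*(a - 2)/(3*a - 2)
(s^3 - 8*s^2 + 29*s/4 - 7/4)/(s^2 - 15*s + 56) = (s^2 - s + 1/4)/(s - 8)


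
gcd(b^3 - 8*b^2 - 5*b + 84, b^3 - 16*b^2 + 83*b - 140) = b^2 - 11*b + 28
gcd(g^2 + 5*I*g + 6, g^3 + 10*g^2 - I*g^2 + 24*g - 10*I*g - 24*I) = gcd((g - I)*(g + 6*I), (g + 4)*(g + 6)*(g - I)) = g - I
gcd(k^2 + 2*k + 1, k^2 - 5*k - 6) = k + 1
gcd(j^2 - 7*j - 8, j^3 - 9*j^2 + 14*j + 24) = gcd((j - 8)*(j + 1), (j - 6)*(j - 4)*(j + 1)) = j + 1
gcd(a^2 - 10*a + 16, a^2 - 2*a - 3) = 1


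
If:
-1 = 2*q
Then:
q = -1/2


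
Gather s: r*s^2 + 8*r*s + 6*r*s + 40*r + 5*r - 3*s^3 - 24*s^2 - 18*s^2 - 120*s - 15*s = 45*r - 3*s^3 + s^2*(r - 42) + s*(14*r - 135)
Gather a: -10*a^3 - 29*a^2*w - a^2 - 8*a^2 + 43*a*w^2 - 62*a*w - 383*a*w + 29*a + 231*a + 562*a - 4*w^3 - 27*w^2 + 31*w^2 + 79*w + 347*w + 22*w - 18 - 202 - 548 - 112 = -10*a^3 + a^2*(-29*w - 9) + a*(43*w^2 - 445*w + 822) - 4*w^3 + 4*w^2 + 448*w - 880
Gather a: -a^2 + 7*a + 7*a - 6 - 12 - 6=-a^2 + 14*a - 24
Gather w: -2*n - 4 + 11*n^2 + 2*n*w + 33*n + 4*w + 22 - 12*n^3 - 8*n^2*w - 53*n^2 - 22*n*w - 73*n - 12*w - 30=-12*n^3 - 42*n^2 - 42*n + w*(-8*n^2 - 20*n - 8) - 12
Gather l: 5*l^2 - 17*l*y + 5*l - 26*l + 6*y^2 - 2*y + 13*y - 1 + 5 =5*l^2 + l*(-17*y - 21) + 6*y^2 + 11*y + 4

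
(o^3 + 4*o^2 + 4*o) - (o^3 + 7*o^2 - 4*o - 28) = -3*o^2 + 8*o + 28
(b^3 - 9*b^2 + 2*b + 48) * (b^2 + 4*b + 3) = b^5 - 5*b^4 - 31*b^3 + 29*b^2 + 198*b + 144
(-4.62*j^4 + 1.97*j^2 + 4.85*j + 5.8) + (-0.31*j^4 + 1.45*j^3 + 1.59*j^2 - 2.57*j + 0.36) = -4.93*j^4 + 1.45*j^3 + 3.56*j^2 + 2.28*j + 6.16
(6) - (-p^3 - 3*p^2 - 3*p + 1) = p^3 + 3*p^2 + 3*p + 5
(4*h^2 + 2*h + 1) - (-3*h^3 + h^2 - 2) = 3*h^3 + 3*h^2 + 2*h + 3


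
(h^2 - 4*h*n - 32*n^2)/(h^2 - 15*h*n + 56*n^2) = (h + 4*n)/(h - 7*n)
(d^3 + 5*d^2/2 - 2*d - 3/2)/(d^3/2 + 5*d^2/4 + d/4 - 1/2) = 2*(2*d^3 + 5*d^2 - 4*d - 3)/(2*d^3 + 5*d^2 + d - 2)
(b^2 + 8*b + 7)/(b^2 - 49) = (b + 1)/(b - 7)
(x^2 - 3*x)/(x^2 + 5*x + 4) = x*(x - 3)/(x^2 + 5*x + 4)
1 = 1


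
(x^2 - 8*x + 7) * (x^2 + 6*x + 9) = x^4 - 2*x^3 - 32*x^2 - 30*x + 63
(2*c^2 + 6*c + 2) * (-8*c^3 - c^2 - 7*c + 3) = -16*c^5 - 50*c^4 - 36*c^3 - 38*c^2 + 4*c + 6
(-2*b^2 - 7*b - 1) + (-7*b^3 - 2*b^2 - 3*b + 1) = -7*b^3 - 4*b^2 - 10*b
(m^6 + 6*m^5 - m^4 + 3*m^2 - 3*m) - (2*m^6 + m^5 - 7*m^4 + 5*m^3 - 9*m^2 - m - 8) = -m^6 + 5*m^5 + 6*m^4 - 5*m^3 + 12*m^2 - 2*m + 8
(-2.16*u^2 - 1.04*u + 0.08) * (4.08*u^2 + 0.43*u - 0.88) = -8.8128*u^4 - 5.172*u^3 + 1.78*u^2 + 0.9496*u - 0.0704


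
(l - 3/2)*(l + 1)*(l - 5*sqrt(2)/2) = l^3 - 5*sqrt(2)*l^2/2 - l^2/2 - 3*l/2 + 5*sqrt(2)*l/4 + 15*sqrt(2)/4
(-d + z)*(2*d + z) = -2*d^2 + d*z + z^2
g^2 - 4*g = g*(g - 4)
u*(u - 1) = u^2 - u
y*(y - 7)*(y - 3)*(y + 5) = y^4 - 5*y^3 - 29*y^2 + 105*y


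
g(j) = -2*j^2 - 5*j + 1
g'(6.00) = -29.00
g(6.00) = -101.00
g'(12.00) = -53.00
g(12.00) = -347.00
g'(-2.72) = 5.88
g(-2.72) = -0.20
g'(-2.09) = 3.36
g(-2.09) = 2.71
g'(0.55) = -7.20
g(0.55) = -2.36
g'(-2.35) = 4.40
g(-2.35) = 1.70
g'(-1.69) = 1.76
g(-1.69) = 3.74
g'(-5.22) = 15.88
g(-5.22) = -27.40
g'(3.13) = -17.52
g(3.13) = -34.24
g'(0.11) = -5.44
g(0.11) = 0.43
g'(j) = -4*j - 5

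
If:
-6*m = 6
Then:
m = -1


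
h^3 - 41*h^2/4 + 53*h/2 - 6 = (h - 6)*(h - 4)*(h - 1/4)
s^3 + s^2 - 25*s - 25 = (s - 5)*(s + 1)*(s + 5)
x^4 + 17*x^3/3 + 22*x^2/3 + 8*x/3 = x*(x + 2/3)*(x + 1)*(x + 4)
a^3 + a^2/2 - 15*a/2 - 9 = (a - 3)*(a + 3/2)*(a + 2)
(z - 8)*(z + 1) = z^2 - 7*z - 8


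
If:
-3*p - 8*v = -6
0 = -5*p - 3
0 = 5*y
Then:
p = -3/5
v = 39/40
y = 0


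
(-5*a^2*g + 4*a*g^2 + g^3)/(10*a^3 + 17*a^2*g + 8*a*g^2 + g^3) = g*(-a + g)/(2*a^2 + 3*a*g + g^2)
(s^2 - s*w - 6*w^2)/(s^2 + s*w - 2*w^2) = (s - 3*w)/(s - w)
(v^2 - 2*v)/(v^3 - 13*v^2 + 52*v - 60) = v/(v^2 - 11*v + 30)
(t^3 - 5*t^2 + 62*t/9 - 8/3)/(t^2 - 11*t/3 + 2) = t - 4/3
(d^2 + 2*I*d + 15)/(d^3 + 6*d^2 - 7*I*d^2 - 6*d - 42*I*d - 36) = (d^2 + 2*I*d + 15)/(d^3 + d^2*(6 - 7*I) + d*(-6 - 42*I) - 36)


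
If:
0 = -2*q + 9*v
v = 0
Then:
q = 0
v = 0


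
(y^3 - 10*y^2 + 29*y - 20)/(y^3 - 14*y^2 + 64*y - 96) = (y^2 - 6*y + 5)/(y^2 - 10*y + 24)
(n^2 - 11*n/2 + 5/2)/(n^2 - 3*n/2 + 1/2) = (n - 5)/(n - 1)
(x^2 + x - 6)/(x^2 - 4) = (x + 3)/(x + 2)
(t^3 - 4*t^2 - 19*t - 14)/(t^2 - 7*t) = t + 3 + 2/t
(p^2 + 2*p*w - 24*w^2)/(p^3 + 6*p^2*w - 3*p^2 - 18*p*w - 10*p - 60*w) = (p - 4*w)/(p^2 - 3*p - 10)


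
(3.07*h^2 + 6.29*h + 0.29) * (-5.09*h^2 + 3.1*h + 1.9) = -15.6263*h^4 - 22.4991*h^3 + 23.8559*h^2 + 12.85*h + 0.551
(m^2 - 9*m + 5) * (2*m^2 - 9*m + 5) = 2*m^4 - 27*m^3 + 96*m^2 - 90*m + 25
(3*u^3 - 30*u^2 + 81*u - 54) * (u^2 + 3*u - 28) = 3*u^5 - 21*u^4 - 93*u^3 + 1029*u^2 - 2430*u + 1512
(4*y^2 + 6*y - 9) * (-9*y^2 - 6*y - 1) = -36*y^4 - 78*y^3 + 41*y^2 + 48*y + 9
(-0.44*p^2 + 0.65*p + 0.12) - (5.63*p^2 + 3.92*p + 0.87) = -6.07*p^2 - 3.27*p - 0.75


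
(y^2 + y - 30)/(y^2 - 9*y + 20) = (y + 6)/(y - 4)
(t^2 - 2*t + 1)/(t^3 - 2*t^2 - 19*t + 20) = (t - 1)/(t^2 - t - 20)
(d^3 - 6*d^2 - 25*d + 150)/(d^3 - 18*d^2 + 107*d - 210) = (d + 5)/(d - 7)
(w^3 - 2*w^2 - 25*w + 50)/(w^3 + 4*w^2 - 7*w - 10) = (w - 5)/(w + 1)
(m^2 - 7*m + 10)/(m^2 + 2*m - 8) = (m - 5)/(m + 4)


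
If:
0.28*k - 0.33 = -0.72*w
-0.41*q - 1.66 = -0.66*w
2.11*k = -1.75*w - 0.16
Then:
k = -0.67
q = -2.89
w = 0.72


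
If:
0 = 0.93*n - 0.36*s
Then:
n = 0.387096774193548*s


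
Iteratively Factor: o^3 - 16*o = (o + 4)*(o^2 - 4*o) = (o - 4)*(o + 4)*(o)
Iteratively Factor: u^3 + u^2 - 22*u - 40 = (u + 4)*(u^2 - 3*u - 10) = (u - 5)*(u + 4)*(u + 2)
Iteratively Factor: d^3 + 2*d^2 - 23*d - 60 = (d + 3)*(d^2 - d - 20) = (d + 3)*(d + 4)*(d - 5)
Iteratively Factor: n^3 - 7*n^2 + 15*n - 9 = (n - 3)*(n^2 - 4*n + 3) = (n - 3)^2*(n - 1)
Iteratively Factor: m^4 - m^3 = (m - 1)*(m^3) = m*(m - 1)*(m^2) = m^2*(m - 1)*(m)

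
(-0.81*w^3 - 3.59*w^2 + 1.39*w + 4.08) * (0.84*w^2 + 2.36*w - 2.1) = -0.6804*w^5 - 4.9272*w^4 - 5.6038*w^3 + 14.2466*w^2 + 6.7098*w - 8.568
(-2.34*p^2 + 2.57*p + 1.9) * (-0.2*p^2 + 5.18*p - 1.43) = 0.468*p^4 - 12.6352*p^3 + 16.2788*p^2 + 6.1669*p - 2.717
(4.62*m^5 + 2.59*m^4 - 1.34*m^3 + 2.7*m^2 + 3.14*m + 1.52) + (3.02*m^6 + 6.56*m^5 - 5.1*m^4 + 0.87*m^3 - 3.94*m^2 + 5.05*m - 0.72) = 3.02*m^6 + 11.18*m^5 - 2.51*m^4 - 0.47*m^3 - 1.24*m^2 + 8.19*m + 0.8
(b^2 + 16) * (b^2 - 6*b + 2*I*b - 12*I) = b^4 - 6*b^3 + 2*I*b^3 + 16*b^2 - 12*I*b^2 - 96*b + 32*I*b - 192*I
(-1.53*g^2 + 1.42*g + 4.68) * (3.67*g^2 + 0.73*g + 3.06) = -5.6151*g^4 + 4.0945*g^3 + 13.5304*g^2 + 7.7616*g + 14.3208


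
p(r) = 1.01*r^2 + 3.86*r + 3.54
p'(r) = 2.02*r + 3.86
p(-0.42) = 2.10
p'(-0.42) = 3.01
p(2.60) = 20.40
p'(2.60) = 9.11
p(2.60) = 20.40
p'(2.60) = 9.11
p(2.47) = 19.24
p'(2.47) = 8.85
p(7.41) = 87.60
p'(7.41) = 18.83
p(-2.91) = 0.86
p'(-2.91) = -2.02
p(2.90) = 23.23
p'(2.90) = 9.72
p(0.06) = 3.78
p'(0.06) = 3.98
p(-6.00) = 16.74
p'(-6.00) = -8.26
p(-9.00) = 50.61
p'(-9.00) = -14.32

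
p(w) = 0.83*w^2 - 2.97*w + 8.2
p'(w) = 1.66*w - 2.97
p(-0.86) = 11.37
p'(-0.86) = -4.40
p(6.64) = 25.07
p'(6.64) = 8.05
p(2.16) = 5.66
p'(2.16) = 0.62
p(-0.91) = 11.59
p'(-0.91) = -4.48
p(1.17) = 5.86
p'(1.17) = -1.03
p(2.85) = 6.48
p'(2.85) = 1.76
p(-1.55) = 14.80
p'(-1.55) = -5.54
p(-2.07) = 17.90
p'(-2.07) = -6.41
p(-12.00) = 163.36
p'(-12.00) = -22.89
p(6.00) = 20.26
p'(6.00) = 6.99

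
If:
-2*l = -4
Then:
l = 2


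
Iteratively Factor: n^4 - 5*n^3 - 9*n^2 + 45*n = (n - 5)*(n^3 - 9*n) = n*(n - 5)*(n^2 - 9) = n*(n - 5)*(n + 3)*(n - 3)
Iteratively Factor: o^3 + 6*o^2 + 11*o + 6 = (o + 3)*(o^2 + 3*o + 2) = (o + 1)*(o + 3)*(o + 2)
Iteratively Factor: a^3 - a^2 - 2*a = (a)*(a^2 - a - 2) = a*(a - 2)*(a + 1)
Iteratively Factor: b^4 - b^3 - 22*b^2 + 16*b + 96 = (b + 4)*(b^3 - 5*b^2 - 2*b + 24) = (b + 2)*(b + 4)*(b^2 - 7*b + 12) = (b - 3)*(b + 2)*(b + 4)*(b - 4)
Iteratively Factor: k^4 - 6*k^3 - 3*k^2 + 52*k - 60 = (k - 2)*(k^3 - 4*k^2 - 11*k + 30) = (k - 5)*(k - 2)*(k^2 + k - 6) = (k - 5)*(k - 2)^2*(k + 3)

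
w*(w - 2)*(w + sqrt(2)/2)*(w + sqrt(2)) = w^4 - 2*w^3 + 3*sqrt(2)*w^3/2 - 3*sqrt(2)*w^2 + w^2 - 2*w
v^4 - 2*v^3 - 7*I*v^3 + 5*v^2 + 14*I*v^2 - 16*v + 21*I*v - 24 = (v - 3)*(v + 1)*(v - 8*I)*(v + I)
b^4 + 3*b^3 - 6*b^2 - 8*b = b*(b - 2)*(b + 1)*(b + 4)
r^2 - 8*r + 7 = (r - 7)*(r - 1)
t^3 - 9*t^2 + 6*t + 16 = (t - 8)*(t - 2)*(t + 1)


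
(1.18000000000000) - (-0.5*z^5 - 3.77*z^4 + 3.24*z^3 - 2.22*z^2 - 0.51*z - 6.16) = 0.5*z^5 + 3.77*z^4 - 3.24*z^3 + 2.22*z^2 + 0.51*z + 7.34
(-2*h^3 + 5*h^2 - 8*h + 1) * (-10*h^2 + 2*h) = 20*h^5 - 54*h^4 + 90*h^3 - 26*h^2 + 2*h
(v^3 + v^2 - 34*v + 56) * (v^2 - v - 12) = v^5 - 47*v^3 + 78*v^2 + 352*v - 672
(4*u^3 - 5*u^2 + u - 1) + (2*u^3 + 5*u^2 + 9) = 6*u^3 + u + 8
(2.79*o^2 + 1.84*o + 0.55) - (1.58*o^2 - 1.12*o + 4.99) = 1.21*o^2 + 2.96*o - 4.44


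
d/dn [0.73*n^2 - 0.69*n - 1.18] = 1.46*n - 0.69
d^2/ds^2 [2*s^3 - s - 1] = 12*s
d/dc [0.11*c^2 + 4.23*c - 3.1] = 0.22*c + 4.23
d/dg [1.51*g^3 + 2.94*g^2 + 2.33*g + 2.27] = 4.53*g^2 + 5.88*g + 2.33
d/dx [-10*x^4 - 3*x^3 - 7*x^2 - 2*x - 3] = -40*x^3 - 9*x^2 - 14*x - 2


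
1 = 1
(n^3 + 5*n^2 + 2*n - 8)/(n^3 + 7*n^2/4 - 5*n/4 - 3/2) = 4*(n + 4)/(4*n + 3)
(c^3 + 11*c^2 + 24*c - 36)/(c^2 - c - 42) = (c^2 + 5*c - 6)/(c - 7)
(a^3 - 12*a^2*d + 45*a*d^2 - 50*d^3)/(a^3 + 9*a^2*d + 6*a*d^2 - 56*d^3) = (a^2 - 10*a*d + 25*d^2)/(a^2 + 11*a*d + 28*d^2)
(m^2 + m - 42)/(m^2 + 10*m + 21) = (m - 6)/(m + 3)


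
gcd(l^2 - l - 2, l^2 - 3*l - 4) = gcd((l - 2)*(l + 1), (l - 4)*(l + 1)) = l + 1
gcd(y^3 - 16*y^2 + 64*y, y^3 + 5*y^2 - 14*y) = y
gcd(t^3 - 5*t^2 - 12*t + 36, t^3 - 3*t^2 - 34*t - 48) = t + 3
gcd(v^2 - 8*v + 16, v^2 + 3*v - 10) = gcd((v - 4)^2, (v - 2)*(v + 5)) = 1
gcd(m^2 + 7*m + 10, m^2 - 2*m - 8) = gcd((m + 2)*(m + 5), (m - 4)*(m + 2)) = m + 2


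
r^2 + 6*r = r*(r + 6)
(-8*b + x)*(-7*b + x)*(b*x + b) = 56*b^3*x + 56*b^3 - 15*b^2*x^2 - 15*b^2*x + b*x^3 + b*x^2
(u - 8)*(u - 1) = u^2 - 9*u + 8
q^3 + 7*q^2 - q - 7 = (q - 1)*(q + 1)*(q + 7)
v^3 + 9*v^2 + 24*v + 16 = (v + 1)*(v + 4)^2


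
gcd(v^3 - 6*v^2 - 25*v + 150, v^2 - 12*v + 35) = v - 5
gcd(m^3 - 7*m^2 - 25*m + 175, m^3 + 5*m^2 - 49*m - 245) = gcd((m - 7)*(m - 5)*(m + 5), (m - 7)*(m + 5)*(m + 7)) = m^2 - 2*m - 35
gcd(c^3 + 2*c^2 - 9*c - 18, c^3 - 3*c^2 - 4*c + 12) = c^2 - c - 6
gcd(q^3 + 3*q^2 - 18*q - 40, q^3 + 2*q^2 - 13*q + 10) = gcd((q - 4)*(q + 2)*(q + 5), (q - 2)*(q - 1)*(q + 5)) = q + 5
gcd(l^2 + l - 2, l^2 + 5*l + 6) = l + 2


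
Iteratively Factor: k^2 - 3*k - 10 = (k - 5)*(k + 2)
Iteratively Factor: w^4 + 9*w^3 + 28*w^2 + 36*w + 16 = (w + 1)*(w^3 + 8*w^2 + 20*w + 16) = (w + 1)*(w + 2)*(w^2 + 6*w + 8) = (w + 1)*(w + 2)^2*(w + 4)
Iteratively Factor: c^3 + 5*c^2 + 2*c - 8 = (c + 2)*(c^2 + 3*c - 4) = (c - 1)*(c + 2)*(c + 4)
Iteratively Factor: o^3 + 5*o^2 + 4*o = (o)*(o^2 + 5*o + 4) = o*(o + 4)*(o + 1)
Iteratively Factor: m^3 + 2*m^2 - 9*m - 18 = (m + 2)*(m^2 - 9) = (m - 3)*(m + 2)*(m + 3)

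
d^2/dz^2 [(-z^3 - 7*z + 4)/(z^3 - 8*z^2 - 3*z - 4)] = 4*(-4*z^6 - 15*z^5 + 84*z^4 - 351*z^3 + 264*z^2 + 480*z - 4)/(z^9 - 24*z^8 + 183*z^7 - 380*z^6 - 357*z^5 - 912*z^4 - 555*z^3 - 492*z^2 - 144*z - 64)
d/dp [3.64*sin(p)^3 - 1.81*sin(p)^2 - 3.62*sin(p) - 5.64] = (10.92*sin(p)^2 - 3.62*sin(p) - 3.62)*cos(p)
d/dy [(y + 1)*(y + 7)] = 2*y + 8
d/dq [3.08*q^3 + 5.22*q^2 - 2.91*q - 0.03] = 9.24*q^2 + 10.44*q - 2.91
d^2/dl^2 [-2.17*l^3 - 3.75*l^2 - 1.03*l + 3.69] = -13.02*l - 7.5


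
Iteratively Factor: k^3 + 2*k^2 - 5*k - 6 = (k - 2)*(k^2 + 4*k + 3) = (k - 2)*(k + 3)*(k + 1)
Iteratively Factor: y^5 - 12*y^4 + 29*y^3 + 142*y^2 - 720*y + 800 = (y - 2)*(y^4 - 10*y^3 + 9*y^2 + 160*y - 400) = (y - 4)*(y - 2)*(y^3 - 6*y^2 - 15*y + 100) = (y - 4)*(y - 2)*(y + 4)*(y^2 - 10*y + 25) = (y - 5)*(y - 4)*(y - 2)*(y + 4)*(y - 5)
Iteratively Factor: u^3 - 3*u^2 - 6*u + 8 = (u - 1)*(u^2 - 2*u - 8) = (u - 4)*(u - 1)*(u + 2)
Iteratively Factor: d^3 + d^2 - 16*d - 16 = (d - 4)*(d^2 + 5*d + 4) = (d - 4)*(d + 4)*(d + 1)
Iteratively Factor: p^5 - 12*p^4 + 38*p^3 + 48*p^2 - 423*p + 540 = (p + 3)*(p^4 - 15*p^3 + 83*p^2 - 201*p + 180) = (p - 5)*(p + 3)*(p^3 - 10*p^2 + 33*p - 36) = (p - 5)*(p - 3)*(p + 3)*(p^2 - 7*p + 12) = (p - 5)*(p - 4)*(p - 3)*(p + 3)*(p - 3)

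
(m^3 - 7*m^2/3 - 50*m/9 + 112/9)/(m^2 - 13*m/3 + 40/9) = (3*m^2 + m - 14)/(3*m - 5)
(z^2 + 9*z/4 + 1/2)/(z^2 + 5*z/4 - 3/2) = (4*z + 1)/(4*z - 3)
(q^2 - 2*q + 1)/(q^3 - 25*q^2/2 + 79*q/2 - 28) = 2*(q - 1)/(2*q^2 - 23*q + 56)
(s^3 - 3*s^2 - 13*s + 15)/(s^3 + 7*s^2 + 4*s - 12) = (s^2 - 2*s - 15)/(s^2 + 8*s + 12)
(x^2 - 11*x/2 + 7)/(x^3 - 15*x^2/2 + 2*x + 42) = (x - 2)/(x^2 - 4*x - 12)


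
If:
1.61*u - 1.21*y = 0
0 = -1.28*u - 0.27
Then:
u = -0.21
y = -0.28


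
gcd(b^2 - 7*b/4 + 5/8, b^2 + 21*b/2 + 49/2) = 1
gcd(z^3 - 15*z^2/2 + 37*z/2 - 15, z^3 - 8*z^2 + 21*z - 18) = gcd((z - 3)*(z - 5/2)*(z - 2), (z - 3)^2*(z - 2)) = z^2 - 5*z + 6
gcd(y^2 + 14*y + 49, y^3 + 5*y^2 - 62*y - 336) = y + 7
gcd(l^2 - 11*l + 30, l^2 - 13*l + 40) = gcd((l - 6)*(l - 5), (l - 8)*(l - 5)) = l - 5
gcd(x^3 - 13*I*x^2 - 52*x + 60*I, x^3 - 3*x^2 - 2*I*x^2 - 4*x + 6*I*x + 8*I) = x - 2*I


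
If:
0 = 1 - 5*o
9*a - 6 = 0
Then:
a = 2/3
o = 1/5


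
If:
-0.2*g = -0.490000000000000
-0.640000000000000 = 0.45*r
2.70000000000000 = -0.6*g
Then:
No Solution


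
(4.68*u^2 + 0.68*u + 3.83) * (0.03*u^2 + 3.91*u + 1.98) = 0.1404*u^4 + 18.3192*u^3 + 12.0401*u^2 + 16.3217*u + 7.5834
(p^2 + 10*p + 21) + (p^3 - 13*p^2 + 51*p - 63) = p^3 - 12*p^2 + 61*p - 42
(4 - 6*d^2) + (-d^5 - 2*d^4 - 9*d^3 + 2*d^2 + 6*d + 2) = -d^5 - 2*d^4 - 9*d^3 - 4*d^2 + 6*d + 6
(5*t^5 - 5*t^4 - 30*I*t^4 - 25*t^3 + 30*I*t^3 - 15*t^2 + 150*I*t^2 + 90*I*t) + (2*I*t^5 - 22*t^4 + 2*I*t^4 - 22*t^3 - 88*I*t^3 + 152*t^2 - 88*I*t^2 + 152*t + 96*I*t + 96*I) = 5*t^5 + 2*I*t^5 - 27*t^4 - 28*I*t^4 - 47*t^3 - 58*I*t^3 + 137*t^2 + 62*I*t^2 + 152*t + 186*I*t + 96*I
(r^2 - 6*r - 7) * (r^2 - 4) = r^4 - 6*r^3 - 11*r^2 + 24*r + 28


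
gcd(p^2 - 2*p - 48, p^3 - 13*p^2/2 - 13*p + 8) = p - 8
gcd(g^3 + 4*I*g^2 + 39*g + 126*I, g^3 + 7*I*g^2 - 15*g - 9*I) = g + 3*I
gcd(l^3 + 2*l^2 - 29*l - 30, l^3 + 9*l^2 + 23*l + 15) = l + 1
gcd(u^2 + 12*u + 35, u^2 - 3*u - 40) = u + 5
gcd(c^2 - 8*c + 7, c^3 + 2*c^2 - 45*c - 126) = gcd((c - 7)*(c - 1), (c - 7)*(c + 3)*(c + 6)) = c - 7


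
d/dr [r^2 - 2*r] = 2*r - 2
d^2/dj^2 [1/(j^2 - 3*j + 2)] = 2*(-j^2 + 3*j + (2*j - 3)^2 - 2)/(j^2 - 3*j + 2)^3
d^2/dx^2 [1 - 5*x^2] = -10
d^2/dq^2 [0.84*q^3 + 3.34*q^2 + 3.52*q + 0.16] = 5.04*q + 6.68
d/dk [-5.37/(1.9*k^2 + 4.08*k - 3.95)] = (20.406*k + 21.9096)/(1.9*k^2 + 4.08*k - 3.95)^2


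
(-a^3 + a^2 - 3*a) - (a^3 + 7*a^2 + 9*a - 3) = -2*a^3 - 6*a^2 - 12*a + 3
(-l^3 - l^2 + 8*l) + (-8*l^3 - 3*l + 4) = -9*l^3 - l^2 + 5*l + 4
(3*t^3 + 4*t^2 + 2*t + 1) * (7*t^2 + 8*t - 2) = 21*t^5 + 52*t^4 + 40*t^3 + 15*t^2 + 4*t - 2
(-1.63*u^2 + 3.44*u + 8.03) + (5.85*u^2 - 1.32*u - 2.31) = 4.22*u^2 + 2.12*u + 5.72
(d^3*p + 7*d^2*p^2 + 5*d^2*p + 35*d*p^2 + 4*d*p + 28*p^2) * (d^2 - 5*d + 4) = d^5*p + 7*d^4*p^2 - 17*d^3*p - 119*d^2*p^2 + 16*d*p + 112*p^2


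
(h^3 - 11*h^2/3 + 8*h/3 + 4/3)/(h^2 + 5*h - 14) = (3*h^2 - 5*h - 2)/(3*(h + 7))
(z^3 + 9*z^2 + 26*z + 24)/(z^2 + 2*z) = z + 7 + 12/z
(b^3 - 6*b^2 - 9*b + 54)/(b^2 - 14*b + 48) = (b^2 - 9)/(b - 8)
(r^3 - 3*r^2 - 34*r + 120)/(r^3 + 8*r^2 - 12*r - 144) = (r - 5)/(r + 6)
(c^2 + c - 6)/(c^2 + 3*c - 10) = (c + 3)/(c + 5)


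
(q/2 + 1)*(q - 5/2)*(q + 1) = q^3/2 + q^2/4 - 11*q/4 - 5/2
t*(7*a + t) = 7*a*t + t^2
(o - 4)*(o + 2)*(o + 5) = o^3 + 3*o^2 - 18*o - 40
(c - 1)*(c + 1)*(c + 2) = c^3 + 2*c^2 - c - 2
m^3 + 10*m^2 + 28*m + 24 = (m + 2)^2*(m + 6)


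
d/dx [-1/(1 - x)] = -1/(x - 1)^2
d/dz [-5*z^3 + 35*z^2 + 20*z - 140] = -15*z^2 + 70*z + 20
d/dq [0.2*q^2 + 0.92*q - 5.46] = 0.4*q + 0.92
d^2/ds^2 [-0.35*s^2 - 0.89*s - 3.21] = -0.700000000000000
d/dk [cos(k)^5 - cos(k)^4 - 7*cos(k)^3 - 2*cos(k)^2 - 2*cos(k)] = (-5*cos(k)^4 + 4*cos(k)^3 + 21*cos(k)^2 + 4*cos(k) + 2)*sin(k)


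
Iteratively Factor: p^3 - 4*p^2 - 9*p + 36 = (p - 3)*(p^2 - p - 12) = (p - 3)*(p + 3)*(p - 4)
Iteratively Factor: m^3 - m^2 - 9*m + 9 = (m - 3)*(m^2 + 2*m - 3) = (m - 3)*(m + 3)*(m - 1)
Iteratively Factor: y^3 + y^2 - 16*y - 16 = (y + 4)*(y^2 - 3*y - 4) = (y + 1)*(y + 4)*(y - 4)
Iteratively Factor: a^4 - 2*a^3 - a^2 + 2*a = (a - 2)*(a^3 - a) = a*(a - 2)*(a^2 - 1) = a*(a - 2)*(a + 1)*(a - 1)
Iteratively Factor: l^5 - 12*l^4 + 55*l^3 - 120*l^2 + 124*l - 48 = (l - 2)*(l^4 - 10*l^3 + 35*l^2 - 50*l + 24) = (l - 2)*(l - 1)*(l^3 - 9*l^2 + 26*l - 24) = (l - 4)*(l - 2)*(l - 1)*(l^2 - 5*l + 6) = (l - 4)*(l - 3)*(l - 2)*(l - 1)*(l - 2)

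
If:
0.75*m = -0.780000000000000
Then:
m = -1.04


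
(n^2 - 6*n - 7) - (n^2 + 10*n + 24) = -16*n - 31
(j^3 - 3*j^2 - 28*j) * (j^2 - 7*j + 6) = j^5 - 10*j^4 - j^3 + 178*j^2 - 168*j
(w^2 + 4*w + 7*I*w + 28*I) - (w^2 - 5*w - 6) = 9*w + 7*I*w + 6 + 28*I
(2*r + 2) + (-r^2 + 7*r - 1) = -r^2 + 9*r + 1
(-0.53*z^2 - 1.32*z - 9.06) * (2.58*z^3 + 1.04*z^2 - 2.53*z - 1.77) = -1.3674*z^5 - 3.9568*z^4 - 23.4067*z^3 - 5.1447*z^2 + 25.2582*z + 16.0362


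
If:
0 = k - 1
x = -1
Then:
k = 1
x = -1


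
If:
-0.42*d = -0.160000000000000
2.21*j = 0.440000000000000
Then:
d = 0.38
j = 0.20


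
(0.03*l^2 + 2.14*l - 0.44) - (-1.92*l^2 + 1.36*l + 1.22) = 1.95*l^2 + 0.78*l - 1.66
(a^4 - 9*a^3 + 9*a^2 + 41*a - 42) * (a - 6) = a^5 - 15*a^4 + 63*a^3 - 13*a^2 - 288*a + 252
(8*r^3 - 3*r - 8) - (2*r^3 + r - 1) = 6*r^3 - 4*r - 7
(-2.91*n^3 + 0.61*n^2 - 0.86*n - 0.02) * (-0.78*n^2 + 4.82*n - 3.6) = 2.2698*n^5 - 14.502*n^4 + 14.087*n^3 - 6.3256*n^2 + 2.9996*n + 0.072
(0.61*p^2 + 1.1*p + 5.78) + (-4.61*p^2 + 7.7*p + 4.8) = -4.0*p^2 + 8.8*p + 10.58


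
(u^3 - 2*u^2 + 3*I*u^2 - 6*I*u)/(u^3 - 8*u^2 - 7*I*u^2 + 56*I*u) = (u^2 + u*(-2 + 3*I) - 6*I)/(u^2 - u*(8 + 7*I) + 56*I)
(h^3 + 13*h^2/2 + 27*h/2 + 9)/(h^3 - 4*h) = (2*h^2 + 9*h + 9)/(2*h*(h - 2))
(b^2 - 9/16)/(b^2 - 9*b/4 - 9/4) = (b - 3/4)/(b - 3)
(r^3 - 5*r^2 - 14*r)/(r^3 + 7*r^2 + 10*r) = (r - 7)/(r + 5)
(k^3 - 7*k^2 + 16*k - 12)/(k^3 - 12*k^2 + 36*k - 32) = (k - 3)/(k - 8)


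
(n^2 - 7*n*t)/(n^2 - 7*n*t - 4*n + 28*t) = n/(n - 4)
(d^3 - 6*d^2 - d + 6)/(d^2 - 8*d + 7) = (d^2 - 5*d - 6)/(d - 7)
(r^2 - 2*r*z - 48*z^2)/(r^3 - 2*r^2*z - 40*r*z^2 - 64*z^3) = (r + 6*z)/(r^2 + 6*r*z + 8*z^2)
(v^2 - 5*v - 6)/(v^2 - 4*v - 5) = (v - 6)/(v - 5)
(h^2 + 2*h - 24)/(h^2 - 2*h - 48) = (h - 4)/(h - 8)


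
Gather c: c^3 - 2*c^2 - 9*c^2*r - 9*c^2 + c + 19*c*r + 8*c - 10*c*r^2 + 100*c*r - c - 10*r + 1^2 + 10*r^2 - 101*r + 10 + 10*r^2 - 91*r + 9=c^3 + c^2*(-9*r - 11) + c*(-10*r^2 + 119*r + 8) + 20*r^2 - 202*r + 20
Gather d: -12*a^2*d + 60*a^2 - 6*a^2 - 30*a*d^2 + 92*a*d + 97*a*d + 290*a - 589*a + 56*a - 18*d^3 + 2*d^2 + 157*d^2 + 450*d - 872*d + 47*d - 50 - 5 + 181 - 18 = 54*a^2 - 243*a - 18*d^3 + d^2*(159 - 30*a) + d*(-12*a^2 + 189*a - 375) + 108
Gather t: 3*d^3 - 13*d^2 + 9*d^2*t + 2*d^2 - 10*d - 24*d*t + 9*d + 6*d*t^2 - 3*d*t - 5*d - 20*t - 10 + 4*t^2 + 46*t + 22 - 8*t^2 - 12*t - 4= 3*d^3 - 11*d^2 - 6*d + t^2*(6*d - 4) + t*(9*d^2 - 27*d + 14) + 8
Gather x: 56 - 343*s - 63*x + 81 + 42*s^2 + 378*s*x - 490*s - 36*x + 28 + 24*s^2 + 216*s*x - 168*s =66*s^2 - 1001*s + x*(594*s - 99) + 165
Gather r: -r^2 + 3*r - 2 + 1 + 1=-r^2 + 3*r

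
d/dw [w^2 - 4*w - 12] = 2*w - 4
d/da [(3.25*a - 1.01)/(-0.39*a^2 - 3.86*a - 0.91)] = (1.2675*a^2 - 0.787800000000001*a - 6.8561)/(0.1521*a^4 + 3.0108*a^3 + 15.6094*a^2 + 7.0252*a + 0.8281)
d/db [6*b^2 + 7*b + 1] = 12*b + 7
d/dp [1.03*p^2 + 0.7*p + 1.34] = 2.06*p + 0.7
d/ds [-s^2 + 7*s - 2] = 7 - 2*s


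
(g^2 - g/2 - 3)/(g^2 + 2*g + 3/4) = 2*(g - 2)/(2*g + 1)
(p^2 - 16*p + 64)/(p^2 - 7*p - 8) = (p - 8)/(p + 1)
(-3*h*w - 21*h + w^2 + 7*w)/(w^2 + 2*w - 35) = (-3*h + w)/(w - 5)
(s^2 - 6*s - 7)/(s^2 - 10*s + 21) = (s + 1)/(s - 3)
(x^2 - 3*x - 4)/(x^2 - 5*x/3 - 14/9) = 9*(-x^2 + 3*x + 4)/(-9*x^2 + 15*x + 14)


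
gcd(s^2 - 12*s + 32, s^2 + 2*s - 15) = 1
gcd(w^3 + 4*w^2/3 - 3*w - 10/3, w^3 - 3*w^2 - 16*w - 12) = w^2 + 3*w + 2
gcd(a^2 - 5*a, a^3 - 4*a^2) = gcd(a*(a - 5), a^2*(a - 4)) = a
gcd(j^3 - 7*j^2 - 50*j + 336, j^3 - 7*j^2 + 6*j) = j - 6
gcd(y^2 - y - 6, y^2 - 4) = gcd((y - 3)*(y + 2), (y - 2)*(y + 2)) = y + 2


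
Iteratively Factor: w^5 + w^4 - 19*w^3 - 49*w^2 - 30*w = (w + 2)*(w^4 - w^3 - 17*w^2 - 15*w) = w*(w + 2)*(w^3 - w^2 - 17*w - 15) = w*(w - 5)*(w + 2)*(w^2 + 4*w + 3) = w*(w - 5)*(w + 2)*(w + 3)*(w + 1)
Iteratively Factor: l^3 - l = (l - 1)*(l^2 + l) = l*(l - 1)*(l + 1)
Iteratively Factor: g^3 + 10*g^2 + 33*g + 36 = (g + 3)*(g^2 + 7*g + 12) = (g + 3)^2*(g + 4)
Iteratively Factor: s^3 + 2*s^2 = (s)*(s^2 + 2*s) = s*(s + 2)*(s)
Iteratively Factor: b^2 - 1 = (b - 1)*(b + 1)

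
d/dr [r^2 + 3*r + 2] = 2*r + 3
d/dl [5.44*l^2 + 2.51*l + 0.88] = 10.88*l + 2.51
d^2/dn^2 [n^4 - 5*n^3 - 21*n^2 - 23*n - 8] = 12*n^2 - 30*n - 42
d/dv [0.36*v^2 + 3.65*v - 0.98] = 0.72*v + 3.65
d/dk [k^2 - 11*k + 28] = 2*k - 11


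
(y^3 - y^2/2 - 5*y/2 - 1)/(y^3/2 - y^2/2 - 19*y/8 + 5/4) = 4*(2*y^3 - y^2 - 5*y - 2)/(4*y^3 - 4*y^2 - 19*y + 10)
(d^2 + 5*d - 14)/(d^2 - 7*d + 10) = (d + 7)/(d - 5)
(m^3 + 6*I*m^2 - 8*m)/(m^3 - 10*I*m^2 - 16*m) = (-m^2 - 6*I*m + 8)/(-m^2 + 10*I*m + 16)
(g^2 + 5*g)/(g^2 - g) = (g + 5)/(g - 1)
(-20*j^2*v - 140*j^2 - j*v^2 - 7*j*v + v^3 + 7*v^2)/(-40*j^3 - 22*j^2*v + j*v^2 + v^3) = (v + 7)/(2*j + v)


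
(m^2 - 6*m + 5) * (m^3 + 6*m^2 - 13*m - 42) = m^5 - 44*m^3 + 66*m^2 + 187*m - 210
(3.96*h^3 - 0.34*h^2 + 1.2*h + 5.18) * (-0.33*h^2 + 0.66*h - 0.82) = -1.3068*h^5 + 2.7258*h^4 - 3.8676*h^3 - 0.6386*h^2 + 2.4348*h - 4.2476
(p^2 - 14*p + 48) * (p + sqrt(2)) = p^3 - 14*p^2 + sqrt(2)*p^2 - 14*sqrt(2)*p + 48*p + 48*sqrt(2)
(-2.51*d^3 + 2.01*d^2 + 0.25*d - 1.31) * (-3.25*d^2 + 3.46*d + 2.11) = 8.1575*d^5 - 15.2171*d^4 + 0.846*d^3 + 9.3636*d^2 - 4.0051*d - 2.7641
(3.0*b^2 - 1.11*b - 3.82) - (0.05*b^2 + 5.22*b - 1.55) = 2.95*b^2 - 6.33*b - 2.27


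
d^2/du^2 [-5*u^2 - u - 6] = -10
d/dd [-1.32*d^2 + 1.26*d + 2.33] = 1.26 - 2.64*d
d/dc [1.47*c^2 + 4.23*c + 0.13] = 2.94*c + 4.23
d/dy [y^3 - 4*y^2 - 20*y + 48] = 3*y^2 - 8*y - 20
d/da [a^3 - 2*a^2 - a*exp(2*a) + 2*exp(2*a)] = 3*a^2 - 2*a*exp(2*a) - 4*a + 3*exp(2*a)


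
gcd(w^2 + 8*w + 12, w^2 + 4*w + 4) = w + 2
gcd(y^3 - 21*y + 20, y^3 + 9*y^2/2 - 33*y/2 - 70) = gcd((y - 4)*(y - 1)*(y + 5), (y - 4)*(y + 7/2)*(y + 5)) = y^2 + y - 20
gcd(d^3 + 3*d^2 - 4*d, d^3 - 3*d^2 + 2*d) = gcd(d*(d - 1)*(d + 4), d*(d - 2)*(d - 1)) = d^2 - d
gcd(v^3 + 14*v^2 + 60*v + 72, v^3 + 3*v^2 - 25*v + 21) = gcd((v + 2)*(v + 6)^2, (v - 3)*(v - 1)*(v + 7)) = 1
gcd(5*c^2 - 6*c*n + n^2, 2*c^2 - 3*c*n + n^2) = c - n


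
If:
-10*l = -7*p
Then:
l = 7*p/10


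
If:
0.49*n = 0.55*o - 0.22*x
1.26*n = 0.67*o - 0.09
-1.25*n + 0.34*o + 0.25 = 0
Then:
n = 0.48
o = 1.04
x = 1.53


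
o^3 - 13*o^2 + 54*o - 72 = (o - 6)*(o - 4)*(o - 3)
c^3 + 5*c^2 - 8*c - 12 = (c - 2)*(c + 1)*(c + 6)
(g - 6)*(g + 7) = g^2 + g - 42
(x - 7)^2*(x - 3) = x^3 - 17*x^2 + 91*x - 147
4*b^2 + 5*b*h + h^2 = (b + h)*(4*b + h)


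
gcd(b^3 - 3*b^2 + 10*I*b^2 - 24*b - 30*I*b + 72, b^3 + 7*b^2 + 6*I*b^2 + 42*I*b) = b + 6*I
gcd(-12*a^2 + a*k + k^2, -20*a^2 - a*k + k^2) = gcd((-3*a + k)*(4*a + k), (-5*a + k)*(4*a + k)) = 4*a + k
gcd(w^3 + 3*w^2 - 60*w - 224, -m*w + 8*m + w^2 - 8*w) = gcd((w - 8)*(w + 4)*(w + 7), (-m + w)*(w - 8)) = w - 8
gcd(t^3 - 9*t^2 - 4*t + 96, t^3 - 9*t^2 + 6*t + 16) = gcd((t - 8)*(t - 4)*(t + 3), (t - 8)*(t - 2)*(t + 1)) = t - 8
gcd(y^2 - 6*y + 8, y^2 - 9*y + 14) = y - 2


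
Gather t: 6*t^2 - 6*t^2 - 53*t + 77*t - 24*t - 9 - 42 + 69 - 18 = 0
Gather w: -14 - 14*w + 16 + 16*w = 2*w + 2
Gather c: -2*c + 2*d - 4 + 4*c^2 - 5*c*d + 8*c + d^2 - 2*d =4*c^2 + c*(6 - 5*d) + d^2 - 4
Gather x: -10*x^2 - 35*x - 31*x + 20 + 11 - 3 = -10*x^2 - 66*x + 28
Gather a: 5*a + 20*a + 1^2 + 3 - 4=25*a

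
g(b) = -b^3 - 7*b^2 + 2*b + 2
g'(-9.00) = -115.00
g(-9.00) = 146.00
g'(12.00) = -598.00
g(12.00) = -2710.00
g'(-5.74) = -16.48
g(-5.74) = -50.99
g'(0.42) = -4.41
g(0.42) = 1.53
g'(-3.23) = 15.92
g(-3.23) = -43.79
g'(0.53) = -6.26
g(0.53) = 0.94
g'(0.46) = -5.07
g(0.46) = 1.34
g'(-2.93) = 17.27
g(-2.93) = -38.80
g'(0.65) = -8.37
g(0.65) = 0.07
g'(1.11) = -17.24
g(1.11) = -5.77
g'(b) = -3*b^2 - 14*b + 2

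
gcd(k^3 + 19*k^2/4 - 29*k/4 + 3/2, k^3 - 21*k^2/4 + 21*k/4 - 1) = k^2 - 5*k/4 + 1/4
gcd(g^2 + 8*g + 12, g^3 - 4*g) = g + 2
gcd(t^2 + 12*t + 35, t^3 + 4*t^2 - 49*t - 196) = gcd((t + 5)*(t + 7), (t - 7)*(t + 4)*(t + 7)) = t + 7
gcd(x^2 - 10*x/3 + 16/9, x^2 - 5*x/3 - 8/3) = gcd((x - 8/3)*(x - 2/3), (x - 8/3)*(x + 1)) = x - 8/3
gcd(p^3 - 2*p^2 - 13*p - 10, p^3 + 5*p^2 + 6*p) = p + 2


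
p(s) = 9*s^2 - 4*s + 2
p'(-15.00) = -274.00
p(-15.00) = 2087.00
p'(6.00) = 104.00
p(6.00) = 302.00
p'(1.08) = 15.44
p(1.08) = 8.18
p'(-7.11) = -131.98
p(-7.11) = 485.41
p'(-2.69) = -52.42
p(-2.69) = 77.88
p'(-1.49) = -30.82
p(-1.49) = 27.94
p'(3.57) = 60.26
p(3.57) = 102.42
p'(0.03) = -3.46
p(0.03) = 1.89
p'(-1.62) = -33.16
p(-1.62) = 32.10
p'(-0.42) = -11.56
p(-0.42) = 5.27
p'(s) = 18*s - 4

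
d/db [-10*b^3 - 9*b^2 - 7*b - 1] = -30*b^2 - 18*b - 7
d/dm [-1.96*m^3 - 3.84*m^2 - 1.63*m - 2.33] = -5.88*m^2 - 7.68*m - 1.63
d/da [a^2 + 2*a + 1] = 2*a + 2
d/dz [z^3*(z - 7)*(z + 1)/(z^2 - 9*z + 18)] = z^2*(3*z^4 - 48*z^3 + 245*z^2 - 306*z - 378)/(z^4 - 18*z^3 + 117*z^2 - 324*z + 324)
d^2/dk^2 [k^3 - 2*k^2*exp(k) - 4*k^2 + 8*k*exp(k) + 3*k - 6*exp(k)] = -2*k^2*exp(k) + 6*k + 6*exp(k) - 8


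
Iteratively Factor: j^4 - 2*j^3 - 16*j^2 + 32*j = (j - 4)*(j^3 + 2*j^2 - 8*j) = j*(j - 4)*(j^2 + 2*j - 8) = j*(j - 4)*(j + 4)*(j - 2)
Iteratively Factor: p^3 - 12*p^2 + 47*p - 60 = (p - 4)*(p^2 - 8*p + 15) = (p - 4)*(p - 3)*(p - 5)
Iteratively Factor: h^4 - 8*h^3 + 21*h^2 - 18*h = (h - 3)*(h^3 - 5*h^2 + 6*h) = (h - 3)*(h - 2)*(h^2 - 3*h) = (h - 3)^2*(h - 2)*(h)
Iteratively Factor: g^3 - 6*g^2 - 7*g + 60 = (g + 3)*(g^2 - 9*g + 20) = (g - 5)*(g + 3)*(g - 4)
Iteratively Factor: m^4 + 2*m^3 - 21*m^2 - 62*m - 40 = (m + 2)*(m^3 - 21*m - 20) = (m + 1)*(m + 2)*(m^2 - m - 20) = (m + 1)*(m + 2)*(m + 4)*(m - 5)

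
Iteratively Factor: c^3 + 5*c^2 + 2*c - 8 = (c + 2)*(c^2 + 3*c - 4) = (c - 1)*(c + 2)*(c + 4)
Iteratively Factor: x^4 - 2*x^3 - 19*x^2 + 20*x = (x)*(x^3 - 2*x^2 - 19*x + 20) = x*(x - 1)*(x^2 - x - 20) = x*(x - 5)*(x - 1)*(x + 4)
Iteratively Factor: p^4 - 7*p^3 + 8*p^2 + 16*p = (p)*(p^3 - 7*p^2 + 8*p + 16) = p*(p - 4)*(p^2 - 3*p - 4) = p*(p - 4)*(p + 1)*(p - 4)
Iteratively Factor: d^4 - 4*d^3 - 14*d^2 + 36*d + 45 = (d + 1)*(d^3 - 5*d^2 - 9*d + 45) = (d + 1)*(d + 3)*(d^2 - 8*d + 15) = (d - 3)*(d + 1)*(d + 3)*(d - 5)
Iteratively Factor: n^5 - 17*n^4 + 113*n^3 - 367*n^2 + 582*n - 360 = (n - 3)*(n^4 - 14*n^3 + 71*n^2 - 154*n + 120) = (n - 3)*(n - 2)*(n^3 - 12*n^2 + 47*n - 60) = (n - 4)*(n - 3)*(n - 2)*(n^2 - 8*n + 15) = (n - 4)*(n - 3)^2*(n - 2)*(n - 5)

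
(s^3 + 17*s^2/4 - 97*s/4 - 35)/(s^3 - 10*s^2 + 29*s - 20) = (4*s^2 + 33*s + 35)/(4*(s^2 - 6*s + 5))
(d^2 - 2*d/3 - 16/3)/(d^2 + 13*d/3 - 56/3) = (d + 2)/(d + 7)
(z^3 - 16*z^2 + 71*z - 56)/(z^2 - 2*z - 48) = (z^2 - 8*z + 7)/(z + 6)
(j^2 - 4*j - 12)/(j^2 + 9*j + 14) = (j - 6)/(j + 7)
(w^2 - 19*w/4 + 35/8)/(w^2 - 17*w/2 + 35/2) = (w - 5/4)/(w - 5)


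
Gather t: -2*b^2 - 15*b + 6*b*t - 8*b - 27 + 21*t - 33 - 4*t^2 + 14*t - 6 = -2*b^2 - 23*b - 4*t^2 + t*(6*b + 35) - 66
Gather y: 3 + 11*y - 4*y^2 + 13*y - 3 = -4*y^2 + 24*y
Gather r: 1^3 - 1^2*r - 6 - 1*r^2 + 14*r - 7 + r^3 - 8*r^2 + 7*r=r^3 - 9*r^2 + 20*r - 12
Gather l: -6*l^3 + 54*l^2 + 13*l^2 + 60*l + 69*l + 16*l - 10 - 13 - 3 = -6*l^3 + 67*l^2 + 145*l - 26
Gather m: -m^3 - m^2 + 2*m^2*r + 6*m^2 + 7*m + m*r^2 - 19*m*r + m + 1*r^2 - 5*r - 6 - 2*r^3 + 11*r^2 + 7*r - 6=-m^3 + m^2*(2*r + 5) + m*(r^2 - 19*r + 8) - 2*r^3 + 12*r^2 + 2*r - 12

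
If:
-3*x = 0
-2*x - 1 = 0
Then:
No Solution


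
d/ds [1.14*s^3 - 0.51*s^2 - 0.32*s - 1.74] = 3.42*s^2 - 1.02*s - 0.32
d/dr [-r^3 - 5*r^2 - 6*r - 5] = -3*r^2 - 10*r - 6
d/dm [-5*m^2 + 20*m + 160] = 20 - 10*m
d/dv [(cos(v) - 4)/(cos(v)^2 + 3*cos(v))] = (sin(v) - 12*sin(v)/cos(v)^2 - 8*tan(v))/(cos(v) + 3)^2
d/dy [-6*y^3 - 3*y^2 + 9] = 6*y*(-3*y - 1)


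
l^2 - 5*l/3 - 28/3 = (l - 4)*(l + 7/3)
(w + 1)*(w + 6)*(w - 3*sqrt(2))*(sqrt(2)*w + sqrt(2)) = sqrt(2)*w^4 - 6*w^3 + 8*sqrt(2)*w^3 - 48*w^2 + 13*sqrt(2)*w^2 - 78*w + 6*sqrt(2)*w - 36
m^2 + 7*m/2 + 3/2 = (m + 1/2)*(m + 3)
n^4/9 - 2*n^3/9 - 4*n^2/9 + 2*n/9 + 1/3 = (n/3 + 1/3)^2*(n - 3)*(n - 1)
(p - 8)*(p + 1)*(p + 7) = p^3 - 57*p - 56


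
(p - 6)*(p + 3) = p^2 - 3*p - 18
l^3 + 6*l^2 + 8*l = l*(l + 2)*(l + 4)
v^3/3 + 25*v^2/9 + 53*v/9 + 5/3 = (v/3 + 1)*(v + 1/3)*(v + 5)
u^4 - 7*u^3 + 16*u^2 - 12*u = u*(u - 3)*(u - 2)^2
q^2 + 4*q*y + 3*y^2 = (q + y)*(q + 3*y)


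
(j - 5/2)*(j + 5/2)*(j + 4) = j^3 + 4*j^2 - 25*j/4 - 25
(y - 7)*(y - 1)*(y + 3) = y^3 - 5*y^2 - 17*y + 21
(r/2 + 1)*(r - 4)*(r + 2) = r^3/2 - 6*r - 8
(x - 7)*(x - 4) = x^2 - 11*x + 28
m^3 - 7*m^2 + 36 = (m - 6)*(m - 3)*(m + 2)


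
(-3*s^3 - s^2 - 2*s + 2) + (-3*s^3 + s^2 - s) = -6*s^3 - 3*s + 2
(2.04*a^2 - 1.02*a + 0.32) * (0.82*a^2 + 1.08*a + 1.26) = 1.6728*a^4 + 1.3668*a^3 + 1.7312*a^2 - 0.9396*a + 0.4032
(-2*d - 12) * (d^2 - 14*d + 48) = -2*d^3 + 16*d^2 + 72*d - 576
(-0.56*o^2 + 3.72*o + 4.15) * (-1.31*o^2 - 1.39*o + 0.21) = 0.7336*o^4 - 4.0948*o^3 - 10.7249*o^2 - 4.9873*o + 0.8715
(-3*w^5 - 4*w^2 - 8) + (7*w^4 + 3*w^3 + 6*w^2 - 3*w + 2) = -3*w^5 + 7*w^4 + 3*w^3 + 2*w^2 - 3*w - 6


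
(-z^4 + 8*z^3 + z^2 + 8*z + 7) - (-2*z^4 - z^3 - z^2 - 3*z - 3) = z^4 + 9*z^3 + 2*z^2 + 11*z + 10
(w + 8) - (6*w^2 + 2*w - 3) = -6*w^2 - w + 11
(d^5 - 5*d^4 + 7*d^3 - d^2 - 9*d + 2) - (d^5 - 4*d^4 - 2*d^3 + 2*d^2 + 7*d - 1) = -d^4 + 9*d^3 - 3*d^2 - 16*d + 3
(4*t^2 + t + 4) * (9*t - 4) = 36*t^3 - 7*t^2 + 32*t - 16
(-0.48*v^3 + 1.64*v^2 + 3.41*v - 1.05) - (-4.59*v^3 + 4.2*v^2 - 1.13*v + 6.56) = 4.11*v^3 - 2.56*v^2 + 4.54*v - 7.61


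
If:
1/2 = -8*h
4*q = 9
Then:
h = -1/16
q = 9/4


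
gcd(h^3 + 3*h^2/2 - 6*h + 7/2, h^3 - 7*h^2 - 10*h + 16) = h - 1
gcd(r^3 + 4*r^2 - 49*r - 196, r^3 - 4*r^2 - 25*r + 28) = r^2 - 3*r - 28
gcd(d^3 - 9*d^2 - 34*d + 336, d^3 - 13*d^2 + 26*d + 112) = d^2 - 15*d + 56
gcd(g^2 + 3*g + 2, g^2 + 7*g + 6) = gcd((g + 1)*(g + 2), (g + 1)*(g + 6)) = g + 1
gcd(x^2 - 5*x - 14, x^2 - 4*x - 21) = x - 7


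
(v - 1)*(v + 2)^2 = v^3 + 3*v^2 - 4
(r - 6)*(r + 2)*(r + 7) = r^3 + 3*r^2 - 40*r - 84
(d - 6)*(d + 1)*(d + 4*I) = d^3 - 5*d^2 + 4*I*d^2 - 6*d - 20*I*d - 24*I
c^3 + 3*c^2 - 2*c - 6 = (c + 3)*(c - sqrt(2))*(c + sqrt(2))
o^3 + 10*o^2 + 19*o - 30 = (o - 1)*(o + 5)*(o + 6)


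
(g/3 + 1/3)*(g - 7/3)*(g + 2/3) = g^3/3 - 2*g^2/9 - 29*g/27 - 14/27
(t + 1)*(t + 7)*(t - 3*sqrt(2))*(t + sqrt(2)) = t^4 - 2*sqrt(2)*t^3 + 8*t^3 - 16*sqrt(2)*t^2 + t^2 - 48*t - 14*sqrt(2)*t - 42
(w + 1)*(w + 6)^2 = w^3 + 13*w^2 + 48*w + 36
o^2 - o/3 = o*(o - 1/3)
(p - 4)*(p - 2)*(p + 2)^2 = p^4 - 2*p^3 - 12*p^2 + 8*p + 32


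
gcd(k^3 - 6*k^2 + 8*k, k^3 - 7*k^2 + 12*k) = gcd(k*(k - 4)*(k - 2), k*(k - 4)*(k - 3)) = k^2 - 4*k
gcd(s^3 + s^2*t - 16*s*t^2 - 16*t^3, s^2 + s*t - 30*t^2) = 1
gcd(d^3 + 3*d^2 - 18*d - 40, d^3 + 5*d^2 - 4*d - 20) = d^2 + 7*d + 10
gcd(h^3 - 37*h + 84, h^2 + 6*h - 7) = h + 7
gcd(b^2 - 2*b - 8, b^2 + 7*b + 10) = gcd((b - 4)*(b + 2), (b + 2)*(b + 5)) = b + 2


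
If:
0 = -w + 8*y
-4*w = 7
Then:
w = -7/4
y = -7/32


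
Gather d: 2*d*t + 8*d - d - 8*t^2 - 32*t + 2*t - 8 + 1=d*(2*t + 7) - 8*t^2 - 30*t - 7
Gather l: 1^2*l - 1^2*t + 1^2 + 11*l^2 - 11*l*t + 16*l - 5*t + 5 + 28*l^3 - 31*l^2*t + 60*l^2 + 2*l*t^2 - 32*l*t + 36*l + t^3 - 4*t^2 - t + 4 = 28*l^3 + l^2*(71 - 31*t) + l*(2*t^2 - 43*t + 53) + t^3 - 4*t^2 - 7*t + 10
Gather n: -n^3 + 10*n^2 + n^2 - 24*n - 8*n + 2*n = -n^3 + 11*n^2 - 30*n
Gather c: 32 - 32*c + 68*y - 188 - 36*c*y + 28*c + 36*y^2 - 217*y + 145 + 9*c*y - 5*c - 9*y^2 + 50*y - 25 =c*(-27*y - 9) + 27*y^2 - 99*y - 36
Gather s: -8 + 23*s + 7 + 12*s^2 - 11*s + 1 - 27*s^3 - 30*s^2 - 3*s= -27*s^3 - 18*s^2 + 9*s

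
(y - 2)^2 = y^2 - 4*y + 4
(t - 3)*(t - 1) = t^2 - 4*t + 3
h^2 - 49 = (h - 7)*(h + 7)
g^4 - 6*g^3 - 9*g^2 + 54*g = g*(g - 6)*(g - 3)*(g + 3)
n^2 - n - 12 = (n - 4)*(n + 3)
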